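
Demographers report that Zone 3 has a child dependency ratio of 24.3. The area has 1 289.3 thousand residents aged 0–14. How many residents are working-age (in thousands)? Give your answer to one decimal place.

Working-age: 5 305.8

Youth dependency ratio = youth / working-age × 100
24.3 = 1 289.3 / W × 100
⇒ 5 305.8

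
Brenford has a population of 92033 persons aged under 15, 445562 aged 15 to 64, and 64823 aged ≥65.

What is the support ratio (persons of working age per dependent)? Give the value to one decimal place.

Support ratio = 445562 / (92033 + 64823) = 445562 / 156856 = 2.8

Support ratio: 2.8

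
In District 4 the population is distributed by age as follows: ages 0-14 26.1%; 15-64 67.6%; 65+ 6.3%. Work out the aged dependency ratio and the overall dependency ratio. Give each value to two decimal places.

Old-age dependency ratio = 6.3 / 67.6 × 100 = 9.32
Total dependency ratio = (26.1 + 6.3) / 67.6 × 100 = 32.4 / 67.6 × 100 = 47.93

Old-age dependency ratio: 9.32
Total dependency ratio: 47.93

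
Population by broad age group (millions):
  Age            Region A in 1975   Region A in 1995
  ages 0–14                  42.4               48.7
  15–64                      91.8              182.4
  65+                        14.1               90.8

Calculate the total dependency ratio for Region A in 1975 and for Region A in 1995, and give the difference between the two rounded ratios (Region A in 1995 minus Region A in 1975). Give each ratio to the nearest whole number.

Region A in 1975: 62
Region A in 1995: 76
Difference: +14

Region A in 1975: (42.4 + 14.1) / 91.8 × 100 = 56.5 / 91.8 × 100 = 62
Region A in 1995: (48.7 + 90.8) / 182.4 × 100 = 139.5 / 182.4 × 100 = 76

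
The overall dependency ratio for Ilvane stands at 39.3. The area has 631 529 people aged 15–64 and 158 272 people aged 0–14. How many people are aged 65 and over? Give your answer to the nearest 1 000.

Total dependency ratio = (youth + elderly) / working-age × 100
39.3 = (158 272 + E) / 631 529 × 100
⇒ 90 000

Aged 65 and over: 90 000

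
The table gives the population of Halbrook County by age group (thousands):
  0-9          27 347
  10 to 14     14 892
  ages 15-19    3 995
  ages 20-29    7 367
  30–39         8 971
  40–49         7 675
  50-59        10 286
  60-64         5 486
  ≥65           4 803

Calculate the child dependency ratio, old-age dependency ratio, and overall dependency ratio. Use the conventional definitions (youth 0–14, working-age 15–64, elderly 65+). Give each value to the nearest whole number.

0–14: 27 347 + 14 892 = 42 239
15–64: 3 995 + 7 367 + 8 971 + 7 675 + 10 286 + 5 486 = 43 780
65+: 4 803
Youth dependency ratio = 42 239 / 43 780 × 100 = 96
Old-age dependency ratio = 4 803 / 43 780 × 100 = 11
Total dependency ratio = (42 239 + 4 803) / 43 780 × 100 = 47 042 / 43 780 × 100 = 107

Youth dependency ratio: 96
Old-age dependency ratio: 11
Total dependency ratio: 107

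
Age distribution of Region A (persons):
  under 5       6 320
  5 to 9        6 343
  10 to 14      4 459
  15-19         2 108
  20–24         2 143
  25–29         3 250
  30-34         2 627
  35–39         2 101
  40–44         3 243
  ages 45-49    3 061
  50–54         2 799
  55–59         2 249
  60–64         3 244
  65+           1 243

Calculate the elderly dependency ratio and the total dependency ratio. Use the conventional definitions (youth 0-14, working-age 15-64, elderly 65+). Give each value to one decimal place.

0–14: 6 320 + 6 343 + 4 459 = 17 122
15–64: 2 108 + 2 143 + 3 250 + 2 627 + 2 101 + 3 243 + 3 061 + 2 799 + 2 249 + 3 244 = 26 825
65+: 1 243
Old-age dependency ratio = 1 243 / 26 825 × 100 = 4.6
Total dependency ratio = (17 122 + 1 243) / 26 825 × 100 = 18 365 / 26 825 × 100 = 68.5

Old-age dependency ratio: 4.6
Total dependency ratio: 68.5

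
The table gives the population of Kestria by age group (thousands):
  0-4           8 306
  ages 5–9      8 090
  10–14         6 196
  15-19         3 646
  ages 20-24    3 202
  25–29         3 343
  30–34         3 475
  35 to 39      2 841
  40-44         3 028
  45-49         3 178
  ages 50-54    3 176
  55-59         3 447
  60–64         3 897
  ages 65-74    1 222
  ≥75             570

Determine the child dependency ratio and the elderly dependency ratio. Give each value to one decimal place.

0–14: 8 306 + 8 090 + 6 196 = 22 592
15–64: 3 646 + 3 202 + 3 343 + 3 475 + 2 841 + 3 028 + 3 178 + 3 176 + 3 447 + 3 897 = 33 233
65+: 1 222 + 570 = 1 792
Youth dependency ratio = 22 592 / 33 233 × 100 = 68.0
Old-age dependency ratio = 1 792 / 33 233 × 100 = 5.4

Youth dependency ratio: 68.0
Old-age dependency ratio: 5.4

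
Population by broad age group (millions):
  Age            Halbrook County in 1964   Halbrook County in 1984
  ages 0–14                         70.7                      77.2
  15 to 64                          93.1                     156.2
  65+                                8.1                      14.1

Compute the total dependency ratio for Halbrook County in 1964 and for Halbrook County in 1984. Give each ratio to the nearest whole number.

Halbrook County in 1964: 85
Halbrook County in 1984: 58

Halbrook County in 1964: (70.7 + 8.1) / 93.1 × 100 = 78.8 / 93.1 × 100 = 85
Halbrook County in 1984: (77.2 + 14.1) / 156.2 × 100 = 91.3 / 156.2 × 100 = 58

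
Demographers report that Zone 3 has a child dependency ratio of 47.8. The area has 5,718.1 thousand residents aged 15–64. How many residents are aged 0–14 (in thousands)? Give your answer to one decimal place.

Youth dependency ratio = youth / working-age × 100
47.8 = Y / 5,718.1 × 100
⇒ 2,733.3

Aged 0–14: 2,733.3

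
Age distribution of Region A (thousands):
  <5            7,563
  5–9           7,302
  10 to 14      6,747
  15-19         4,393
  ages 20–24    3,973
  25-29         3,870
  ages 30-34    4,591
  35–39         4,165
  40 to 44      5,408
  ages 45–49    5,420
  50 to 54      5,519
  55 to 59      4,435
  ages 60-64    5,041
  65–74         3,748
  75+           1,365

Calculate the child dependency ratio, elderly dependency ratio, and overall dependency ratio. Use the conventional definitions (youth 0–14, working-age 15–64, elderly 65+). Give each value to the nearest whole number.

Youth dependency ratio: 46
Old-age dependency ratio: 11
Total dependency ratio: 57

0–14: 7,563 + 7,302 + 6,747 = 21,612
15–64: 4,393 + 3,973 + 3,870 + 4,591 + 4,165 + 5,408 + 5,420 + 5,519 + 4,435 + 5,041 = 46,815
65+: 3,748 + 1,365 = 5,113
Youth dependency ratio = 21,612 / 46,815 × 100 = 46
Old-age dependency ratio = 5,113 / 46,815 × 100 = 11
Total dependency ratio = (21,612 + 5,113) / 46,815 × 100 = 26,725 / 46,815 × 100 = 57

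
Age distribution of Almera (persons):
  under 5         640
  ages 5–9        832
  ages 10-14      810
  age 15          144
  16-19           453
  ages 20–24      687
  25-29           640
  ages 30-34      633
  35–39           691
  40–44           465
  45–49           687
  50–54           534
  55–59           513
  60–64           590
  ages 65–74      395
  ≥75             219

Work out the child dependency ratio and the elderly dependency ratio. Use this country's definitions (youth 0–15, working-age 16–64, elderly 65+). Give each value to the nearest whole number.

Youth dependency ratio: 41
Old-age dependency ratio: 10

0–15: 640 + 832 + 810 + 144 = 2 426
16–64: 453 + 687 + 640 + 633 + 691 + 465 + 687 + 534 + 513 + 590 = 5 893
65+: 395 + 219 = 614
Youth dependency ratio = 2 426 / 5 893 × 100 = 41
Old-age dependency ratio = 614 / 5 893 × 100 = 10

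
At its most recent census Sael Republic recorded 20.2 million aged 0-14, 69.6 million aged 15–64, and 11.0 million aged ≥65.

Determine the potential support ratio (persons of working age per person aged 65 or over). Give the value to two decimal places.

Potential support ratio: 6.33

Potential support ratio = 69.6 / 11.0 = 6.33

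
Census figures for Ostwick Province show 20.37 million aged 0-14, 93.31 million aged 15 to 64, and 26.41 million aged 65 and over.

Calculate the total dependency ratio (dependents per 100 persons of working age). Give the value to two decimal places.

Total dependency ratio = (20.37 + 26.41) / 93.31 × 100 = 46.78 / 93.31 × 100 = 50.13

Total dependency ratio: 50.13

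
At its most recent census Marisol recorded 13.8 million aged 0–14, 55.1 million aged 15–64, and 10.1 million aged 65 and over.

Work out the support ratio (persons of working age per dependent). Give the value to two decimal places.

Support ratio = 55.1 / (13.8 + 10.1) = 55.1 / 23.9 = 2.31

Support ratio: 2.31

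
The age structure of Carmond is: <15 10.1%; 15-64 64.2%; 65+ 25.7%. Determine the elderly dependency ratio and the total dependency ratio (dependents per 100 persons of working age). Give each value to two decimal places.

Old-age dependency ratio = 25.7 / 64.2 × 100 = 40.03
Total dependency ratio = (10.1 + 25.7) / 64.2 × 100 = 35.8 / 64.2 × 100 = 55.76

Old-age dependency ratio: 40.03
Total dependency ratio: 55.76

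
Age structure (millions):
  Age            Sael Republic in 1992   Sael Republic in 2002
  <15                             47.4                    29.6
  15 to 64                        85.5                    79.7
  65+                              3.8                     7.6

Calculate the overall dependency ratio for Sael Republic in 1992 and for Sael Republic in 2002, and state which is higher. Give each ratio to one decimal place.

Sael Republic in 1992: (47.4 + 3.8) / 85.5 × 100 = 51.2 / 85.5 × 100 = 59.9
Sael Republic in 2002: (29.6 + 7.6) / 79.7 × 100 = 37.2 / 79.7 × 100 = 46.7

Sael Republic in 1992: 59.9
Sael Republic in 2002: 46.7
Higher: Sael Republic in 1992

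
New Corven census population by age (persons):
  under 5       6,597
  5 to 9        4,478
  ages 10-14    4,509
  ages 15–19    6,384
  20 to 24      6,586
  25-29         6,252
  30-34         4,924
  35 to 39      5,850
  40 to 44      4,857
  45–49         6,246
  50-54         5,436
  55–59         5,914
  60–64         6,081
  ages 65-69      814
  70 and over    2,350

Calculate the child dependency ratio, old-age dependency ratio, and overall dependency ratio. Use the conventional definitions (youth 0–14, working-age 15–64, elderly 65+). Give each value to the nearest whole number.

0–14: 6,597 + 4,478 + 4,509 = 15,584
15–64: 6,384 + 6,586 + 6,252 + 4,924 + 5,850 + 4,857 + 6,246 + 5,436 + 5,914 + 6,081 = 58,530
65+: 814 + 2,350 = 3,164
Youth dependency ratio = 15,584 / 58,530 × 100 = 27
Old-age dependency ratio = 3,164 / 58,530 × 100 = 5
Total dependency ratio = (15,584 + 3,164) / 58,530 × 100 = 18,748 / 58,530 × 100 = 32

Youth dependency ratio: 27
Old-age dependency ratio: 5
Total dependency ratio: 32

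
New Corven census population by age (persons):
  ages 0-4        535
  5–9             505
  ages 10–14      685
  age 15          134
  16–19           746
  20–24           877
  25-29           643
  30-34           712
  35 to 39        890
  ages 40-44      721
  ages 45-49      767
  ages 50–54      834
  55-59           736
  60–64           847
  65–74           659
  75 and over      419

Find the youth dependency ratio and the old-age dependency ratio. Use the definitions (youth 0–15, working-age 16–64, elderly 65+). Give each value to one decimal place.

Youth dependency ratio: 23.9
Old-age dependency ratio: 13.9

0–15: 535 + 505 + 685 + 134 = 1859
16–64: 746 + 877 + 643 + 712 + 890 + 721 + 767 + 834 + 736 + 847 = 7773
65+: 659 + 419 = 1078
Youth dependency ratio = 1859 / 7773 × 100 = 23.9
Old-age dependency ratio = 1078 / 7773 × 100 = 13.9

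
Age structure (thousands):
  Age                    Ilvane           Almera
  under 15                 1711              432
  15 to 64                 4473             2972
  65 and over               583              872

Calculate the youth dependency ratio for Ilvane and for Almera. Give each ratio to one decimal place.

Ilvane: 1711 / 4473 × 100 = 38.3
Almera: 432 / 2972 × 100 = 14.5

Ilvane: 38.3
Almera: 14.5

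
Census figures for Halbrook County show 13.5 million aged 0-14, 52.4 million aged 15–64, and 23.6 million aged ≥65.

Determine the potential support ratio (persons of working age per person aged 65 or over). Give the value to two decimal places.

Potential support ratio: 2.22

Potential support ratio = 52.4 / 23.6 = 2.22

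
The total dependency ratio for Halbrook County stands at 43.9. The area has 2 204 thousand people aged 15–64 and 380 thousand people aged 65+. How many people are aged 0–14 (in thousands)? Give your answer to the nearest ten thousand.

Aged 0–14: 590

Total dependency ratio = (youth + elderly) / working-age × 100
43.9 = (Y + 380) / 2 204 × 100
⇒ 590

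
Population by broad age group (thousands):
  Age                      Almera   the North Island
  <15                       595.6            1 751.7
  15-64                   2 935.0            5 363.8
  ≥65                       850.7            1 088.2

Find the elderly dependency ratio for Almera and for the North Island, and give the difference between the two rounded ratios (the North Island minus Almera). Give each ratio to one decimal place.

Almera: 29.0
the North Island: 20.3
Difference: -8.7

Almera: 850.7 / 2 935.0 × 100 = 29.0
the North Island: 1 088.2 / 5 363.8 × 100 = 20.3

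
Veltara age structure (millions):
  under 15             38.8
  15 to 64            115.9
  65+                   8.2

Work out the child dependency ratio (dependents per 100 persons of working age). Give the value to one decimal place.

Youth dependency ratio = 38.8 / 115.9 × 100 = 33.5

Youth dependency ratio: 33.5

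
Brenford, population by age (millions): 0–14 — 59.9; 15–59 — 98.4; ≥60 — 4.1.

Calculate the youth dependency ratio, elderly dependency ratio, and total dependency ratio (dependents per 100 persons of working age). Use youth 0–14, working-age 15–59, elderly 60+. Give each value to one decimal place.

Youth dependency ratio: 60.9
Old-age dependency ratio: 4.2
Total dependency ratio: 65.0

Youth dependency ratio = 59.9 / 98.4 × 100 = 60.9
Old-age dependency ratio = 4.1 / 98.4 × 100 = 4.2
Total dependency ratio = (59.9 + 4.1) / 98.4 × 100 = 64.0 / 98.4 × 100 = 65.0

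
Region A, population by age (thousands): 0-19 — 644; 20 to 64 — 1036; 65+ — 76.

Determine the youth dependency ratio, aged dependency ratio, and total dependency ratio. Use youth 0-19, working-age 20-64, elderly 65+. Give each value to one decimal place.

Youth dependency ratio: 62.2
Old-age dependency ratio: 7.3
Total dependency ratio: 69.5

Youth dependency ratio = 644 / 1036 × 100 = 62.2
Old-age dependency ratio = 76 / 1036 × 100 = 7.3
Total dependency ratio = (644 + 76) / 1036 × 100 = 720 / 1036 × 100 = 69.5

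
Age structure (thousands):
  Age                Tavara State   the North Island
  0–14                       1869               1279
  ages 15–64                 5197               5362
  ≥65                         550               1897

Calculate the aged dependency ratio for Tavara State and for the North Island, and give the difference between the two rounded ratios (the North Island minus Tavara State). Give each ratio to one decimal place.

Tavara State: 550 / 5197 × 100 = 10.6
the North Island: 1897 / 5362 × 100 = 35.4

Tavara State: 10.6
the North Island: 35.4
Difference: +24.8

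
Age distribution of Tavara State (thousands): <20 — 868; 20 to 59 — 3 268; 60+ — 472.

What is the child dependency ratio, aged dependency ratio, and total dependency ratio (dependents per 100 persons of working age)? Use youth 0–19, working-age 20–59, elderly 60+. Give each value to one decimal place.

Youth dependency ratio: 26.6
Old-age dependency ratio: 14.4
Total dependency ratio: 41.0

Youth dependency ratio = 868 / 3 268 × 100 = 26.6
Old-age dependency ratio = 472 / 3 268 × 100 = 14.4
Total dependency ratio = (868 + 472) / 3 268 × 100 = 1 340 / 3 268 × 100 = 41.0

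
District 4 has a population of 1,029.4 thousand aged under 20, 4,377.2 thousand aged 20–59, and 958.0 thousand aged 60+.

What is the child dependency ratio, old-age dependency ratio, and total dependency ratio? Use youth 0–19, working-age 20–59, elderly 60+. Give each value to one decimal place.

Youth dependency ratio = 1,029.4 / 4,377.2 × 100 = 23.5
Old-age dependency ratio = 958.0 / 4,377.2 × 100 = 21.9
Total dependency ratio = (1,029.4 + 958.0) / 4,377.2 × 100 = 1,987.4 / 4,377.2 × 100 = 45.4

Youth dependency ratio: 23.5
Old-age dependency ratio: 21.9
Total dependency ratio: 45.4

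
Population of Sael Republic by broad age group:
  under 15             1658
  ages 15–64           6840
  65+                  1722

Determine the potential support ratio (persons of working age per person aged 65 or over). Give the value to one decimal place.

Potential support ratio = 6840 / 1722 = 4.0

Potential support ratio: 4.0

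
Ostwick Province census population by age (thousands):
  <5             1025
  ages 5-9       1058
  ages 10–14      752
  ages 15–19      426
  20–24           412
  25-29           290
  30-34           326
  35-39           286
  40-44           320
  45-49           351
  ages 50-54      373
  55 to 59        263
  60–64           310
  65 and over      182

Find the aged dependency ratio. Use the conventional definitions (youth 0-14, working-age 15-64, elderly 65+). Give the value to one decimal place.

0–14: 1025 + 1058 + 752 = 2835
15–64: 426 + 412 + 290 + 326 + 286 + 320 + 351 + 373 + 263 + 310 = 3357
65+: 182
Old-age dependency ratio = 182 / 3357 × 100 = 5.4

Old-age dependency ratio: 5.4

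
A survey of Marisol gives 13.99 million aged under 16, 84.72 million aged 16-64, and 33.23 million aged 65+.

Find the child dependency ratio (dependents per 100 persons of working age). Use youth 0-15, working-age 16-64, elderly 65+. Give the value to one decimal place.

Youth dependency ratio = 13.99 / 84.72 × 100 = 16.5

Youth dependency ratio: 16.5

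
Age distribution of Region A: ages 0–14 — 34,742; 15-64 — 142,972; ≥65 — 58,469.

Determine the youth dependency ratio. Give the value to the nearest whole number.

Youth dependency ratio = 34,742 / 142,972 × 100 = 24

Youth dependency ratio: 24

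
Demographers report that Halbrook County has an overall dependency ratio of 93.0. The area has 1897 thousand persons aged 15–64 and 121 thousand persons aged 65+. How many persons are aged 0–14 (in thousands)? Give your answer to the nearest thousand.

Total dependency ratio = (youth + elderly) / working-age × 100
93.0 = (Y + 121) / 1897 × 100
⇒ 1643

Aged 0–14: 1643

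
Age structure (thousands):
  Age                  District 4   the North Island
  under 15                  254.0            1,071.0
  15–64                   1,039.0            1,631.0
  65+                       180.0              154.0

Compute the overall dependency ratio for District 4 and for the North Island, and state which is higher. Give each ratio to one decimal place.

District 4: (254.0 + 180.0) / 1,039.0 × 100 = 434.0 / 1,039.0 × 100 = 41.8
the North Island: (1,071.0 + 154.0) / 1,631.0 × 100 = 1,225.0 / 1,631.0 × 100 = 75.1

District 4: 41.8
the North Island: 75.1
Higher: the North Island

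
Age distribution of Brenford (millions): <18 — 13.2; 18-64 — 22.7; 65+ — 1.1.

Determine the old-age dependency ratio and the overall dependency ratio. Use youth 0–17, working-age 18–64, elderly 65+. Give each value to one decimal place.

Old-age dependency ratio = 1.1 / 22.7 × 100 = 4.8
Total dependency ratio = (13.2 + 1.1) / 22.7 × 100 = 14.3 / 22.7 × 100 = 63.0

Old-age dependency ratio: 4.8
Total dependency ratio: 63.0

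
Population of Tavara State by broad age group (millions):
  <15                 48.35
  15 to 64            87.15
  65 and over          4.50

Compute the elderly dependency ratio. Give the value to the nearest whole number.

Old-age dependency ratio: 5

Old-age dependency ratio = 4.50 / 87.15 × 100 = 5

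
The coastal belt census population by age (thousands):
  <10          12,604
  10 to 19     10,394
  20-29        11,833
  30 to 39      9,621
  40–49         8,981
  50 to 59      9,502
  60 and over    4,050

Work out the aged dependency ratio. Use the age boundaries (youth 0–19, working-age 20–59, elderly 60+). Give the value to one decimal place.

Old-age dependency ratio: 10.1

0–19: 12,604 + 10,394 = 22,998
20–59: 11,833 + 9,621 + 8,981 + 9,502 = 39,937
60+: 4,050
Old-age dependency ratio = 4,050 / 39,937 × 100 = 10.1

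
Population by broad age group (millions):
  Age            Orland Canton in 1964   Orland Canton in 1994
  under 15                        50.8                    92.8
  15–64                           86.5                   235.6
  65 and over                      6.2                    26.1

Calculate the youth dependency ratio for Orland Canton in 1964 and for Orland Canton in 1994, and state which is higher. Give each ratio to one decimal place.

Orland Canton in 1964: 50.8 / 86.5 × 100 = 58.7
Orland Canton in 1994: 92.8 / 235.6 × 100 = 39.4

Orland Canton in 1964: 58.7
Orland Canton in 1994: 39.4
Higher: Orland Canton in 1964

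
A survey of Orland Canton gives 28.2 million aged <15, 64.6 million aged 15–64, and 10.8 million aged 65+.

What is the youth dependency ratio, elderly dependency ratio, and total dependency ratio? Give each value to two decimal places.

Youth dependency ratio = 28.2 / 64.6 × 100 = 43.65
Old-age dependency ratio = 10.8 / 64.6 × 100 = 16.72
Total dependency ratio = (28.2 + 10.8) / 64.6 × 100 = 39.0 / 64.6 × 100 = 60.37

Youth dependency ratio: 43.65
Old-age dependency ratio: 16.72
Total dependency ratio: 60.37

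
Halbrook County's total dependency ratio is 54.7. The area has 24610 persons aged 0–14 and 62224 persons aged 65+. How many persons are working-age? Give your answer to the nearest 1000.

Total dependency ratio = (youth + elderly) / working-age × 100
54.7 = (24610 + 62224) / W × 100
⇒ 159000

Working-age: 159000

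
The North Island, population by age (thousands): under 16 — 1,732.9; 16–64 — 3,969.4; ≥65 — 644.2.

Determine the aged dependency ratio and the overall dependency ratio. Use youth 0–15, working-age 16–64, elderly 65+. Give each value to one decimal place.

Old-age dependency ratio: 16.2
Total dependency ratio: 59.9

Old-age dependency ratio = 644.2 / 3,969.4 × 100 = 16.2
Total dependency ratio = (1,732.9 + 644.2) / 3,969.4 × 100 = 2,377.1 / 3,969.4 × 100 = 59.9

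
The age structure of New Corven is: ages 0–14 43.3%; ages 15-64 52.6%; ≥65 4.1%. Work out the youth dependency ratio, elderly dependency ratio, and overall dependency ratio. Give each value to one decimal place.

Youth dependency ratio: 82.3
Old-age dependency ratio: 7.8
Total dependency ratio: 90.1

Youth dependency ratio = 43.3 / 52.6 × 100 = 82.3
Old-age dependency ratio = 4.1 / 52.6 × 100 = 7.8
Total dependency ratio = (43.3 + 4.1) / 52.6 × 100 = 47.4 / 52.6 × 100 = 90.1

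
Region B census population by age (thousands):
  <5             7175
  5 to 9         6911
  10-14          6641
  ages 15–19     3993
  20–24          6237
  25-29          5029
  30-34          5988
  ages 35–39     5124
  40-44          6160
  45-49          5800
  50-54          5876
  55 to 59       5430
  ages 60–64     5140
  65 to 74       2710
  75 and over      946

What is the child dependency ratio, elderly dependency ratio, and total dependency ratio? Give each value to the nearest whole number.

Youth dependency ratio: 38
Old-age dependency ratio: 7
Total dependency ratio: 45

0–14: 7175 + 6911 + 6641 = 20727
15–64: 3993 + 6237 + 5029 + 5988 + 5124 + 6160 + 5800 + 5876 + 5430 + 5140 = 54777
65+: 2710 + 946 = 3656
Youth dependency ratio = 20727 / 54777 × 100 = 38
Old-age dependency ratio = 3656 / 54777 × 100 = 7
Total dependency ratio = (20727 + 3656) / 54777 × 100 = 24383 / 54777 × 100 = 45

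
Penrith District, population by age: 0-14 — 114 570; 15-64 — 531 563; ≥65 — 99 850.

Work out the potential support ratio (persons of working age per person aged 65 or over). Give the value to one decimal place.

Potential support ratio = 531 563 / 99 850 = 5.3

Potential support ratio: 5.3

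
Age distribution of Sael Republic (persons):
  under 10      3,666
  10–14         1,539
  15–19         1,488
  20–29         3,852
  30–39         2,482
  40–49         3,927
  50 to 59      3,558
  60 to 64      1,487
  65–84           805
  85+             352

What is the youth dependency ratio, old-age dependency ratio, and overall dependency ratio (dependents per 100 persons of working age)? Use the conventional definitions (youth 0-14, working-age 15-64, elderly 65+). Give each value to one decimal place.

0–14: 3,666 + 1,539 = 5,205
15–64: 1,488 + 3,852 + 2,482 + 3,927 + 3,558 + 1,487 = 16,794
65+: 805 + 352 = 1,157
Youth dependency ratio = 5,205 / 16,794 × 100 = 31.0
Old-age dependency ratio = 1,157 / 16,794 × 100 = 6.9
Total dependency ratio = (5,205 + 1,157) / 16,794 × 100 = 6,362 / 16,794 × 100 = 37.9

Youth dependency ratio: 31.0
Old-age dependency ratio: 6.9
Total dependency ratio: 37.9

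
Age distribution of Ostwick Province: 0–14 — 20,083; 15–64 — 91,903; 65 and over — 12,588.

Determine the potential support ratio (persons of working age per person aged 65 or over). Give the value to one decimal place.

Potential support ratio = 91,903 / 12,588 = 7.3

Potential support ratio: 7.3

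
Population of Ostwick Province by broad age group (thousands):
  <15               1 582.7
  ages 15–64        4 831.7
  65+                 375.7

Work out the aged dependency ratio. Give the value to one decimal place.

Old-age dependency ratio: 7.8

Old-age dependency ratio = 375.7 / 4 831.7 × 100 = 7.8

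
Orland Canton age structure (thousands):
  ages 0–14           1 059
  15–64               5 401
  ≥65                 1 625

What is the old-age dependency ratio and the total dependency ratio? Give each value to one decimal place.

Old-age dependency ratio = 1 625 / 5 401 × 100 = 30.1
Total dependency ratio = (1 059 + 1 625) / 5 401 × 100 = 2 684 / 5 401 × 100 = 49.7

Old-age dependency ratio: 30.1
Total dependency ratio: 49.7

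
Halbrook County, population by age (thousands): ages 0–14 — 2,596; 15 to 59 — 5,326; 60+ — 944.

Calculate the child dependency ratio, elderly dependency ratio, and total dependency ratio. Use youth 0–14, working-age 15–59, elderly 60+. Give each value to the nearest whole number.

Youth dependency ratio: 49
Old-age dependency ratio: 18
Total dependency ratio: 66

Youth dependency ratio = 2,596 / 5,326 × 100 = 49
Old-age dependency ratio = 944 / 5,326 × 100 = 18
Total dependency ratio = (2,596 + 944) / 5,326 × 100 = 3,540 / 5,326 × 100 = 66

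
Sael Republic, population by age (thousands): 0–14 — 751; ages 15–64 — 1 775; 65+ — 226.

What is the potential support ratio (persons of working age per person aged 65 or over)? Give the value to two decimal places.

Potential support ratio = 1 775 / 226 = 7.85

Potential support ratio: 7.85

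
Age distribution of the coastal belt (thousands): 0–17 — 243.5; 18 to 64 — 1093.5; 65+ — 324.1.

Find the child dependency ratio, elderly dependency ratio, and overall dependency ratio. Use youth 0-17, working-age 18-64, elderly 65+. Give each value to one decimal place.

Youth dependency ratio = 243.5 / 1093.5 × 100 = 22.3
Old-age dependency ratio = 324.1 / 1093.5 × 100 = 29.6
Total dependency ratio = (243.5 + 324.1) / 1093.5 × 100 = 567.6 / 1093.5 × 100 = 51.9

Youth dependency ratio: 22.3
Old-age dependency ratio: 29.6
Total dependency ratio: 51.9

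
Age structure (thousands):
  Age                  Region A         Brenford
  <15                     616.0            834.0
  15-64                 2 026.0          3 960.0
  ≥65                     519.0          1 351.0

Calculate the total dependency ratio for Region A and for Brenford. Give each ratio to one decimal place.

Region A: (616.0 + 519.0) / 2 026.0 × 100 = 1 135.0 / 2 026.0 × 100 = 56.0
Brenford: (834.0 + 1 351.0) / 3 960.0 × 100 = 2 185.0 / 3 960.0 × 100 = 55.2

Region A: 56.0
Brenford: 55.2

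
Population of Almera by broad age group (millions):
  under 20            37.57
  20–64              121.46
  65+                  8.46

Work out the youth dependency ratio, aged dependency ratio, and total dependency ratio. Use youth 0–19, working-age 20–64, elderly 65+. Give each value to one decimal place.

Youth dependency ratio = 37.57 / 121.46 × 100 = 30.9
Old-age dependency ratio = 8.46 / 121.46 × 100 = 7.0
Total dependency ratio = (37.57 + 8.46) / 121.46 × 100 = 46.03 / 121.46 × 100 = 37.9

Youth dependency ratio: 30.9
Old-age dependency ratio: 7.0
Total dependency ratio: 37.9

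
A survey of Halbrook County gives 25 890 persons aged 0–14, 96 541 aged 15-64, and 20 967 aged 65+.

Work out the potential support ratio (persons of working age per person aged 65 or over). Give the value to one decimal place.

Potential support ratio: 4.6

Potential support ratio = 96 541 / 20 967 = 4.6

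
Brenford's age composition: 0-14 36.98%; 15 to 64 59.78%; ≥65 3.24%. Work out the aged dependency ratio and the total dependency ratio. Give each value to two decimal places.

Old-age dependency ratio = 3.24 / 59.78 × 100 = 5.42
Total dependency ratio = (36.98 + 3.24) / 59.78 × 100 = 40.22 / 59.78 × 100 = 67.28

Old-age dependency ratio: 5.42
Total dependency ratio: 67.28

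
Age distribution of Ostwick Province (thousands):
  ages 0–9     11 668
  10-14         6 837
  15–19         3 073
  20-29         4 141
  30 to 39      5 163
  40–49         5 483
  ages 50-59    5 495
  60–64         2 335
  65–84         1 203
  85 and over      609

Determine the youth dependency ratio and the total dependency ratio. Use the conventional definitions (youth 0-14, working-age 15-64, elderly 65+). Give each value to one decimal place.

0–14: 11 668 + 6 837 = 18 505
15–64: 3 073 + 4 141 + 5 163 + 5 483 + 5 495 + 2 335 = 25 690
65+: 1 203 + 609 = 1 812
Youth dependency ratio = 18 505 / 25 690 × 100 = 72.0
Total dependency ratio = (18 505 + 1 812) / 25 690 × 100 = 20 317 / 25 690 × 100 = 79.1

Youth dependency ratio: 72.0
Total dependency ratio: 79.1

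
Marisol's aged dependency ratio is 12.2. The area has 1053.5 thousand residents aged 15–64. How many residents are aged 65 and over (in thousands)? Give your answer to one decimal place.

Aged 65 and over: 128.5

Old-age dependency ratio = elderly / working-age × 100
12.2 = E / 1053.5 × 100
⇒ 128.5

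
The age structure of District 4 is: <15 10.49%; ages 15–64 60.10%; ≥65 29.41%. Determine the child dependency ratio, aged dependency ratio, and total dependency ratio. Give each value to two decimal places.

Youth dependency ratio = 10.49 / 60.10 × 100 = 17.45
Old-age dependency ratio = 29.41 / 60.10 × 100 = 48.94
Total dependency ratio = (10.49 + 29.41) / 60.10 × 100 = 39.90 / 60.10 × 100 = 66.39

Youth dependency ratio: 17.45
Old-age dependency ratio: 48.94
Total dependency ratio: 66.39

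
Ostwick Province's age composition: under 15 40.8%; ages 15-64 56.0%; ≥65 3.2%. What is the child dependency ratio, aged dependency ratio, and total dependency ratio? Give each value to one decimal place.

Youth dependency ratio = 40.8 / 56.0 × 100 = 72.9
Old-age dependency ratio = 3.2 / 56.0 × 100 = 5.7
Total dependency ratio = (40.8 + 3.2) / 56.0 × 100 = 44.0 / 56.0 × 100 = 78.6

Youth dependency ratio: 72.9
Old-age dependency ratio: 5.7
Total dependency ratio: 78.6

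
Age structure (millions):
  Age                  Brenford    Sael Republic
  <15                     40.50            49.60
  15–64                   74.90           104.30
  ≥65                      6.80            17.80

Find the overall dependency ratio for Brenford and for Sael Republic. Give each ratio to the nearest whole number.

Brenford: 63
Sael Republic: 65

Brenford: (40.50 + 6.80) / 74.90 × 100 = 47.30 / 74.90 × 100 = 63
Sael Republic: (49.60 + 17.80) / 104.30 × 100 = 67.40 / 104.30 × 100 = 65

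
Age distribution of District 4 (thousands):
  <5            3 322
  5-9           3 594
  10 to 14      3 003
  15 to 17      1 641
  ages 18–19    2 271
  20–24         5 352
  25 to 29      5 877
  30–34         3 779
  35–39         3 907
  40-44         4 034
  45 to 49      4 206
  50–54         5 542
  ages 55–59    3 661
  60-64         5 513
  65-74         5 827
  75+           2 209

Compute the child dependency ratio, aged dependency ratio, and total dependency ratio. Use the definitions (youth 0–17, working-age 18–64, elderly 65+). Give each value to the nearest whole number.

Youth dependency ratio: 26
Old-age dependency ratio: 18
Total dependency ratio: 44

0–17: 3 322 + 3 594 + 3 003 + 1 641 = 11 560
18–64: 2 271 + 5 352 + 5 877 + 3 779 + 3 907 + 4 034 + 4 206 + 5 542 + 3 661 + 5 513 = 44 142
65+: 5 827 + 2 209 = 8 036
Youth dependency ratio = 11 560 / 44 142 × 100 = 26
Old-age dependency ratio = 8 036 / 44 142 × 100 = 18
Total dependency ratio = (11 560 + 8 036) / 44 142 × 100 = 19 596 / 44 142 × 100 = 44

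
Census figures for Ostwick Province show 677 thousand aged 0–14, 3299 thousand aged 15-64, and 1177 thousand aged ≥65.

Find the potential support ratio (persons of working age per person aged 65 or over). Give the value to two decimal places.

Potential support ratio: 2.80

Potential support ratio = 3299 / 1177 = 2.80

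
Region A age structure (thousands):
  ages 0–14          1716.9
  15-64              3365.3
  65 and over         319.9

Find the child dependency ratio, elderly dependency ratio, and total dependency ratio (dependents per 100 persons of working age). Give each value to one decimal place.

Youth dependency ratio: 51.0
Old-age dependency ratio: 9.5
Total dependency ratio: 60.5

Youth dependency ratio = 1716.9 / 3365.3 × 100 = 51.0
Old-age dependency ratio = 319.9 / 3365.3 × 100 = 9.5
Total dependency ratio = (1716.9 + 319.9) / 3365.3 × 100 = 2036.8 / 3365.3 × 100 = 60.5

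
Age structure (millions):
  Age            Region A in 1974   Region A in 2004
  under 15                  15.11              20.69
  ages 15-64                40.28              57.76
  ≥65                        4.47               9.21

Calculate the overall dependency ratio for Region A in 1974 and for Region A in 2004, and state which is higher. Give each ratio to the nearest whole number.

Region A in 1974: 49
Region A in 2004: 52
Higher: Region A in 2004

Region A in 1974: (15.11 + 4.47) / 40.28 × 100 = 19.58 / 40.28 × 100 = 49
Region A in 2004: (20.69 + 9.21) / 57.76 × 100 = 29.90 / 57.76 × 100 = 52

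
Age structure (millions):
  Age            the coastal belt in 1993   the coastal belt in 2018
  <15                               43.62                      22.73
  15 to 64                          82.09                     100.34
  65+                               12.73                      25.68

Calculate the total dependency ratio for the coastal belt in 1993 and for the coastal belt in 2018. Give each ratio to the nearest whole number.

the coastal belt in 1993: (43.62 + 12.73) / 82.09 × 100 = 56.35 / 82.09 × 100 = 69
the coastal belt in 2018: (22.73 + 25.68) / 100.34 × 100 = 48.41 / 100.34 × 100 = 48

the coastal belt in 1993: 69
the coastal belt in 2018: 48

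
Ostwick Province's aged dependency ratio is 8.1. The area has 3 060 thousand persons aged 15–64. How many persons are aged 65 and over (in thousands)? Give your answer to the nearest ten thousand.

Old-age dependency ratio = elderly / working-age × 100
8.1 = E / 3 060 × 100
⇒ 250

Aged 65 and over: 250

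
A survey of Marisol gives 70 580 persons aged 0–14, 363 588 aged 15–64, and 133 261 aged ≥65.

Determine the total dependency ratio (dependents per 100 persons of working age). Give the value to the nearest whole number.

Total dependency ratio = (70 580 + 133 261) / 363 588 × 100 = 203 841 / 363 588 × 100 = 56

Total dependency ratio: 56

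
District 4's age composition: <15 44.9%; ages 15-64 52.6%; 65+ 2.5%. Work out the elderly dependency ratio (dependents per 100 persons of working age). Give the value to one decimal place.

Old-age dependency ratio = 2.5 / 52.6 × 100 = 4.8

Old-age dependency ratio: 4.8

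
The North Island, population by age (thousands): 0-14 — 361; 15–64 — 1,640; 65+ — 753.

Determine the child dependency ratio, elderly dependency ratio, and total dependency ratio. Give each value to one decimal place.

Youth dependency ratio: 22.0
Old-age dependency ratio: 45.9
Total dependency ratio: 67.9

Youth dependency ratio = 361 / 1,640 × 100 = 22.0
Old-age dependency ratio = 753 / 1,640 × 100 = 45.9
Total dependency ratio = (361 + 753) / 1,640 × 100 = 1,114 / 1,640 × 100 = 67.9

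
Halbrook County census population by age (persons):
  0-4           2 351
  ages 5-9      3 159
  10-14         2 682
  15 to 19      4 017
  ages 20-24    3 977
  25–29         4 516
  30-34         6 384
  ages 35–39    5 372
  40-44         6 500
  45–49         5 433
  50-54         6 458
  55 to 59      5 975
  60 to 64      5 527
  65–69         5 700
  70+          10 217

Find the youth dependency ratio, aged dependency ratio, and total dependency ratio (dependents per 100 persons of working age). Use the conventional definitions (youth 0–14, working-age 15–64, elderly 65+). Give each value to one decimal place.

Youth dependency ratio: 15.1
Old-age dependency ratio: 29.4
Total dependency ratio: 44.5

0–14: 2 351 + 3 159 + 2 682 = 8 192
15–64: 4 017 + 3 977 + 4 516 + 6 384 + 5 372 + 6 500 + 5 433 + 6 458 + 5 975 + 5 527 = 54 159
65+: 5 700 + 10 217 = 15 917
Youth dependency ratio = 8 192 / 54 159 × 100 = 15.1
Old-age dependency ratio = 15 917 / 54 159 × 100 = 29.4
Total dependency ratio = (8 192 + 15 917) / 54 159 × 100 = 24 109 / 54 159 × 100 = 44.5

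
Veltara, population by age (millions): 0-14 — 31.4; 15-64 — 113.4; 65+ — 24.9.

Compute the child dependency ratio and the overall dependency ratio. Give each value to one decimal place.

Youth dependency ratio = 31.4 / 113.4 × 100 = 27.7
Total dependency ratio = (31.4 + 24.9) / 113.4 × 100 = 56.3 / 113.4 × 100 = 49.6

Youth dependency ratio: 27.7
Total dependency ratio: 49.6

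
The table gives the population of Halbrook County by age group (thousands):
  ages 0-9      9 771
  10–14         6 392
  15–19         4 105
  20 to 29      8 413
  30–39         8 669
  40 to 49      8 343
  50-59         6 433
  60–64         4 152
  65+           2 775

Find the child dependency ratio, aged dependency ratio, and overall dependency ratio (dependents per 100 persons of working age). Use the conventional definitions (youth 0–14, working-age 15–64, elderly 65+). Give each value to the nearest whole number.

0–14: 9 771 + 6 392 = 16 163
15–64: 4 105 + 8 413 + 8 669 + 8 343 + 6 433 + 4 152 = 40 115
65+: 2 775
Youth dependency ratio = 16 163 / 40 115 × 100 = 40
Old-age dependency ratio = 2 775 / 40 115 × 100 = 7
Total dependency ratio = (16 163 + 2 775) / 40 115 × 100 = 18 938 / 40 115 × 100 = 47

Youth dependency ratio: 40
Old-age dependency ratio: 7
Total dependency ratio: 47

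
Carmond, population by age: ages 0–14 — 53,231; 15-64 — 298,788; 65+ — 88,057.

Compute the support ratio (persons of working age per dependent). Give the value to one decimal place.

Support ratio = 298,788 / (53,231 + 88,057) = 298,788 / 141,288 = 2.1

Support ratio: 2.1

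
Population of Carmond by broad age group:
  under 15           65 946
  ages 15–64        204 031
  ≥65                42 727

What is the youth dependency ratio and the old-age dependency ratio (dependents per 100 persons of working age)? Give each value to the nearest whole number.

Youth dependency ratio: 32
Old-age dependency ratio: 21

Youth dependency ratio = 65 946 / 204 031 × 100 = 32
Old-age dependency ratio = 42 727 / 204 031 × 100 = 21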